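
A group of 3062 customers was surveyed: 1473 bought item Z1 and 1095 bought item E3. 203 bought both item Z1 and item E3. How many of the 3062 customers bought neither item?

697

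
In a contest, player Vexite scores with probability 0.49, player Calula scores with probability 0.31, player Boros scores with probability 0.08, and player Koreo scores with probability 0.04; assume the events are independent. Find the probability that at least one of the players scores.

0.68920192

P(none) = (1 − 0.49) × (1 − 0.31) × (1 − 0.08) × (1 − 0.04) = 0.51 × 0.69 × 0.92 × 0.96 = 0.31079808
P(at least one) = 1 − 0.31079808 = 0.68920192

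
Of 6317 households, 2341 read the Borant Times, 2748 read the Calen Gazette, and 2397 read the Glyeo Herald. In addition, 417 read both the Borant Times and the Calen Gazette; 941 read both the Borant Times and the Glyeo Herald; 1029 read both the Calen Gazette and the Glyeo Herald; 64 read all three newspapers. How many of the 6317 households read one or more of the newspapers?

5163

|at least one| = 2341 + 2748 + 2397 − 417 − 941 − 1029 + 64 = 5163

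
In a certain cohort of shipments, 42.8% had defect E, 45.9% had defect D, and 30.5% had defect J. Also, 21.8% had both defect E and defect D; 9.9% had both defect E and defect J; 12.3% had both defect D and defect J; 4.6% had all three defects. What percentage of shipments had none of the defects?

P(union) = 42.8 + 45.9 + 30.5 − 21.8 − 9.9 − 12.3 + 4.6 = 79.8%
P(none) = 100% − 79.8% = 20.2%

20.2%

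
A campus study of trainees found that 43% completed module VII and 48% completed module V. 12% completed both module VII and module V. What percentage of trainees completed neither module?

21%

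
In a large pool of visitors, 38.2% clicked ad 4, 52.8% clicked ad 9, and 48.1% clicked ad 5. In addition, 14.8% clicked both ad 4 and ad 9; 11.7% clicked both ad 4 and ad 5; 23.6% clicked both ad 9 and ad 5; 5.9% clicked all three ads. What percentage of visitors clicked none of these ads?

5.1%

By inclusion–exclusion:
P(≥1) = 38.2 + 52.8 + 48.1 − 14.8 − 11.7 − 23.6 + 5.9 = 94.9%
P(none) = 100% − 94.9% = 5.1%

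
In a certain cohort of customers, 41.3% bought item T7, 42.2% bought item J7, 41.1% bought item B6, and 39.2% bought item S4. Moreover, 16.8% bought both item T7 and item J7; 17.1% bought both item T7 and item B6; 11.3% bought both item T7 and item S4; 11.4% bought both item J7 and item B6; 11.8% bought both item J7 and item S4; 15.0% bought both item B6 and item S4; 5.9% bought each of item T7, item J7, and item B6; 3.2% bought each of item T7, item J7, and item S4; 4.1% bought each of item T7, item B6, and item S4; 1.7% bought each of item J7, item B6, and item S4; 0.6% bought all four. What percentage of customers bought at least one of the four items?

Apply inclusion-exclusion:
P(≥1) = 41.3 + 42.2 + 41.1 + 39.2 − 16.8 − 17.1 − 11.3 − 11.4 − 11.8 − 15.0 + 5.9 + 3.2 + 4.1 + 1.7 − 0.6 = 94.7%

94.7%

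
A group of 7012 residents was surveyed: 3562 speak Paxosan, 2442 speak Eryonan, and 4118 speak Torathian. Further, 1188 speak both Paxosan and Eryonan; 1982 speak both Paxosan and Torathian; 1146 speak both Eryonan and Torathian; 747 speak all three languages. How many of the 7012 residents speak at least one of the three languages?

6553

Inclusion–exclusion gives
|at least one| = 3562 + 2442 + 4118 − 1188 − 1982 − 1146 + 747 = 6553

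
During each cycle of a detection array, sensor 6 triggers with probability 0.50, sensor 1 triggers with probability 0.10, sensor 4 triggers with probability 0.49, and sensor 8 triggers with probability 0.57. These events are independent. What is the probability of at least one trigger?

P(none) = (1 − 0.50) × (1 − 0.10) × (1 − 0.49) × (1 − 0.57) = 0.50 × 0.90 × 0.51 × 0.43 = 0.098685
P(at least one) = 1 − 0.098685 = 0.901315

0.901315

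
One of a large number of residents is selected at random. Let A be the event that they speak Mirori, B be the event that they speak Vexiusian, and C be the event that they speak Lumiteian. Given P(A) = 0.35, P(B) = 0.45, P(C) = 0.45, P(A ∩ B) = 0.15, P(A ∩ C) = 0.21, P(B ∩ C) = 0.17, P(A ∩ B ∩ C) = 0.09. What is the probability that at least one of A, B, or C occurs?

0.81

P(A ∪ B ∪ C) = 0.35 + 0.45 + 0.45 − 0.15 − 0.21 − 0.17 + 0.09 = 0.81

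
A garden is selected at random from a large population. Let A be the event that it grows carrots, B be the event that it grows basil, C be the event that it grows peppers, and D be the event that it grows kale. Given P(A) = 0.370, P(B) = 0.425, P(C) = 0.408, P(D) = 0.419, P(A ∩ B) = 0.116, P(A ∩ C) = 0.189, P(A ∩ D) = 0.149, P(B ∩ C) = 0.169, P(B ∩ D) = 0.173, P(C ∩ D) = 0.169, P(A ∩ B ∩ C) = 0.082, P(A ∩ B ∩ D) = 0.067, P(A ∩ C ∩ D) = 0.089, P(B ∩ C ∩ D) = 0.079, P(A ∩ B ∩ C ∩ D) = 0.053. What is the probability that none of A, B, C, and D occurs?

Using inclusion–exclusion:
P(A ∪ B ∪ C ∪ D) = 0.370 + 0.425 + 0.408 + 0.419 − 0.116 − 0.189 − 0.149 − 0.169 − 0.173 − 0.169 + 0.082 + 0.067 + 0.089 + 0.079 − 0.053 = 0.921
P(none) = 1 − 0.921 = 0.079

0.079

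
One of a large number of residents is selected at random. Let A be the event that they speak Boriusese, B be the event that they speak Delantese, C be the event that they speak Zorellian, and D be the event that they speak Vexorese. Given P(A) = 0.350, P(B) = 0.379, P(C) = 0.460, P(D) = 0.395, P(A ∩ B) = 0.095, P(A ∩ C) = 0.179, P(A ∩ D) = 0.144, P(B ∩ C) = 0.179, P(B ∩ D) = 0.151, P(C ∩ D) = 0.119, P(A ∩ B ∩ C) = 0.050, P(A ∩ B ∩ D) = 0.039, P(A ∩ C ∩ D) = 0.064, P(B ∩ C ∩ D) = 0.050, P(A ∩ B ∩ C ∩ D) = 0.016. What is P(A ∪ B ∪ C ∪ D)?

By inclusion–exclusion:
P(A ∪ B ∪ C ∪ D) = 0.350 + 0.379 + 0.460 + 0.395 − 0.095 − 0.179 − 0.144 − 0.179 − 0.151 − 0.119 + 0.050 + 0.039 + 0.064 + 0.050 − 0.016 = 0.904

0.904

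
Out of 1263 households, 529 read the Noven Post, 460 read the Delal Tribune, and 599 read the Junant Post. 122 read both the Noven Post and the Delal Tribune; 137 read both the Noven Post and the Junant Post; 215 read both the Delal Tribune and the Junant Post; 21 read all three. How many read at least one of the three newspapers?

1135

N(≥1) = 529 + 460 + 599 − 122 − 137 − 215 + 21 = 1135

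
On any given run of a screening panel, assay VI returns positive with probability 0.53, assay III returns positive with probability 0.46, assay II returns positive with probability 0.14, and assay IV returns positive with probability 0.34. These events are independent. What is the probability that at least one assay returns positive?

Independence gives P(none) = ∏(1 − pᵢ).
P(none) = (1 − 0.53) × (1 − 0.46) × (1 − 0.14) × (1 − 0.34) = 0.47 × 0.54 × 0.86 × 0.66 = 0.14405688
P(at least one) = 1 − 0.14405688 = 0.85594312

0.85594312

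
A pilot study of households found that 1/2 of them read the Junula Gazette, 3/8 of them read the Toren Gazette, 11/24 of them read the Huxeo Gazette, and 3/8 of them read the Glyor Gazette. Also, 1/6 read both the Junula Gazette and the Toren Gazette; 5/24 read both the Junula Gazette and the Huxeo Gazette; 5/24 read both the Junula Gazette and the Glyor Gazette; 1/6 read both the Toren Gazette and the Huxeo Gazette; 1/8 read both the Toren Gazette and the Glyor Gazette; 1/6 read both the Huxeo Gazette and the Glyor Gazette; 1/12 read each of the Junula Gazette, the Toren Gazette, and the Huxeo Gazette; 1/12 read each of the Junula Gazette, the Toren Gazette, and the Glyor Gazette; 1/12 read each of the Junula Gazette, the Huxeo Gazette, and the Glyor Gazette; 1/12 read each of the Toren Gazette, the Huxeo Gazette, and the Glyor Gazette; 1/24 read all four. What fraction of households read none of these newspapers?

1/24

Apply inclusion-exclusion:
P(union) = 1/2 + 3/8 + 11/24 + 3/8 − 1/6 − 5/24 − 5/24 − 1/6 − 1/8 − 1/6 + 1/12 + 1/12 + 1/12 + 1/12 − 1/24 = 23/24
P(none) = 1 − 23/24 = 1/24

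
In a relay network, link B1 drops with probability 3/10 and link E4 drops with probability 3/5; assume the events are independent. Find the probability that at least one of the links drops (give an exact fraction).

Since the events are independent, P(none) is the product of the individual non-occurrence probabilities.
P(none) = (1 − 3/10) × (1 − 3/5) = 7/10 × 2/5 = 7/25
P(at least one) = 1 − 7/25 = 18/25

18/25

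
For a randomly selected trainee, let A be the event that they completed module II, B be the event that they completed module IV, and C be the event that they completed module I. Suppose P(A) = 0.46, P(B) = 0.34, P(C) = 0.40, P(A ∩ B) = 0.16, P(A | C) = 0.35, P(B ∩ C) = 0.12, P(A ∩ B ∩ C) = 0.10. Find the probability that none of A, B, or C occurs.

0.12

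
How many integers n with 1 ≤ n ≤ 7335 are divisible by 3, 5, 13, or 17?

3936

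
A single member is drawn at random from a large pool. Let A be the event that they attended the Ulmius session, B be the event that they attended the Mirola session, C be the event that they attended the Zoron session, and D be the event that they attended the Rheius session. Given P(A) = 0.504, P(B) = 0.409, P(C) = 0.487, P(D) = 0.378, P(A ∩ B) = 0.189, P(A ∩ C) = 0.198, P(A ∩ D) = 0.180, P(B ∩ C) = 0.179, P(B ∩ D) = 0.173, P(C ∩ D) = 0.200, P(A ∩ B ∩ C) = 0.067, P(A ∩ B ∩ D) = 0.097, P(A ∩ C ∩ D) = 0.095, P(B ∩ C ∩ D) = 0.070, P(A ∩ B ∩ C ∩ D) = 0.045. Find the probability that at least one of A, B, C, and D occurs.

P(A ∪ B ∪ C ∪ D) = 0.504 + 0.409 + 0.487 + 0.378 − 0.189 − 0.198 − 0.180 − 0.179 − 0.173 − 0.200 + 0.067 + 0.097 + 0.095 + 0.070 − 0.045 = 0.943

0.943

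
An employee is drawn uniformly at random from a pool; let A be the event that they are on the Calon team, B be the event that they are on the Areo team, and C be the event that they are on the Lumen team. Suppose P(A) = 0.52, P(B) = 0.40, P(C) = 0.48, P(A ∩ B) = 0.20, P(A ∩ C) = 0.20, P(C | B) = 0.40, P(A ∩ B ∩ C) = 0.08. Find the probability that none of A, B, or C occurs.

P(B ∩ C) = P(B)·P(C|B) = 0.40 × 0.40 = 0.16
By inclusion-exclusion,
P(A ∪ B ∪ C) = 0.52 + 0.40 + 0.48 − 0.20 − 0.20 − 0.16 + 0.08 = 0.92
P(none) = 1 − 0.92 = 0.08

0.08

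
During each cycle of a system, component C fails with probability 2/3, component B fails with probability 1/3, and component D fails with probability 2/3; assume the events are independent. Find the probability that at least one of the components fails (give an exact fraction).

25/27

Since the events are independent, P(none) is the product of the individual non-occurrence probabilities.
P(none) = (1 − 2/3) × (1 − 1/3) × (1 − 2/3) = 1/3 × 2/3 × 1/3 = 2/27
P(at least one) = 1 − 2/27 = 25/27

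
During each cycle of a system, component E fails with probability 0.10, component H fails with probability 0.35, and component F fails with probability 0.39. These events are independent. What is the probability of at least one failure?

0.64315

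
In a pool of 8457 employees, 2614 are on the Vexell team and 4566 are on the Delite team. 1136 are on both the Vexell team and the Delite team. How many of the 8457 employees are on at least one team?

Using inclusion–exclusion:
N(≥1) = 2614 + 4566 − 1136 = 6044

6044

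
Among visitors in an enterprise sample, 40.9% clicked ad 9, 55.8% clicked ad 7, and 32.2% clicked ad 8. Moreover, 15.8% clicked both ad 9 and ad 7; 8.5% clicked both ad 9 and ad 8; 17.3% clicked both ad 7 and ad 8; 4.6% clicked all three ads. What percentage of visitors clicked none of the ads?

Inclusion–exclusion gives
P(≥1) = 40.9 + 55.8 + 32.2 − 15.8 − 8.5 − 17.3 + 4.6 = 91.9%
P(none) = 100% − 91.9% = 8.1%

8.1%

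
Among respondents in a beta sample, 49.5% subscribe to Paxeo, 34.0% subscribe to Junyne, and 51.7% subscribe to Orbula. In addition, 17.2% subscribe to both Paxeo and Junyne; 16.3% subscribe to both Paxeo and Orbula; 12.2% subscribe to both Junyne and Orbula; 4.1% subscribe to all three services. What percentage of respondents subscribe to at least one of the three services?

P(at least one) = 49.5 + 34.0 + 51.7 − 17.2 − 16.3 − 12.2 + 4.1 = 93.6%

93.6%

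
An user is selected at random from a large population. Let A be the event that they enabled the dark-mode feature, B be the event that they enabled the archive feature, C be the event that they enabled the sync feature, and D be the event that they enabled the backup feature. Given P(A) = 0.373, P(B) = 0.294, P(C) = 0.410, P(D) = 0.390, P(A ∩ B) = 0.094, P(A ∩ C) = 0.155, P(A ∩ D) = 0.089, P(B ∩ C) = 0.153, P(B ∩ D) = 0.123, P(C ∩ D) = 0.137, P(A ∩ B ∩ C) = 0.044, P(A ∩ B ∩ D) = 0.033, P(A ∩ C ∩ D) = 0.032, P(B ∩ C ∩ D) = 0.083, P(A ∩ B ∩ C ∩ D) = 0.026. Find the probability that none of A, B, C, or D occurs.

P(A ∪ B ∪ C ∪ D) = 0.373 + 0.294 + 0.410 + 0.390 − 0.094 − 0.155 − 0.089 − 0.153 − 0.123 − 0.137 + 0.044 + 0.033 + 0.032 + 0.083 − 0.026 = 0.882
P(none) = 1 − 0.882 = 0.118

0.118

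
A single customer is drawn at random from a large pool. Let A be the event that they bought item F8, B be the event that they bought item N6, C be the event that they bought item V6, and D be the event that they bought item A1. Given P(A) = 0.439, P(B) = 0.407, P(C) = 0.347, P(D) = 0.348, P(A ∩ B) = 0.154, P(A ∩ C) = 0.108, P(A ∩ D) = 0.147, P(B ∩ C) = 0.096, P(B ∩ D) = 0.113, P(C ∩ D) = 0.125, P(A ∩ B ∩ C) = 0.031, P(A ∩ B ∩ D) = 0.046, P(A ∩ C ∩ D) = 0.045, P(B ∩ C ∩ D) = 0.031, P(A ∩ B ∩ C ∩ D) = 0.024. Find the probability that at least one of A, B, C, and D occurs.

0.927

By inclusion-exclusion,
P(A ∪ B ∪ C ∪ D) = 0.439 + 0.407 + 0.347 + 0.348 − 0.154 − 0.108 − 0.147 − 0.096 − 0.113 − 0.125 + 0.031 + 0.046 + 0.045 + 0.031 − 0.024 = 0.927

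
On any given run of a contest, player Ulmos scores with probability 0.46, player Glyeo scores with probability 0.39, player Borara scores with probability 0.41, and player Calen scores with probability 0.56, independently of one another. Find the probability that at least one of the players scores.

Since the events are independent, P(none) is the product of the individual non-occurrence probabilities.
P(none) = (1 − 0.46) × (1 − 0.39) × (1 − 0.41) × (1 − 0.56) = 0.54 × 0.61 × 0.59 × 0.44 = 0.08551224
P(at least one) = 1 − 0.08551224 = 0.91448776

0.91448776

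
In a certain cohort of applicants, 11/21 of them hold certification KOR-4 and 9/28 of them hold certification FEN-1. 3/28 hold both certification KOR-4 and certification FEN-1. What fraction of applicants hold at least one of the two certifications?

P(at least one) = 11/21 + 9/28 − 3/28 = 31/42

31/42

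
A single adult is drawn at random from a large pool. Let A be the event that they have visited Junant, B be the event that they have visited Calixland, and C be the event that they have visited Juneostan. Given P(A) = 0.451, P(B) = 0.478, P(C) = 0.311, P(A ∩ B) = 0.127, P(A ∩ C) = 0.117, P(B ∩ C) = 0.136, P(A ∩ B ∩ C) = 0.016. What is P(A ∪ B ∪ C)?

Apply inclusion-exclusion:
P(A ∪ B ∪ C) = 0.451 + 0.478 + 0.311 − 0.127 − 0.117 − 0.136 + 0.016 = 0.876

0.876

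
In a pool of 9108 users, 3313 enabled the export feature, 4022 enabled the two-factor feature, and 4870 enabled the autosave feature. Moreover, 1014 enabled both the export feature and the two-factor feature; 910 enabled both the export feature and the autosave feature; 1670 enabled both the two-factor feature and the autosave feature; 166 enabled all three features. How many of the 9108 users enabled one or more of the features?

8777

Apply inclusion-exclusion:
|at least one| = 3313 + 4022 + 4870 − 1014 − 910 − 1670 + 166 = 8777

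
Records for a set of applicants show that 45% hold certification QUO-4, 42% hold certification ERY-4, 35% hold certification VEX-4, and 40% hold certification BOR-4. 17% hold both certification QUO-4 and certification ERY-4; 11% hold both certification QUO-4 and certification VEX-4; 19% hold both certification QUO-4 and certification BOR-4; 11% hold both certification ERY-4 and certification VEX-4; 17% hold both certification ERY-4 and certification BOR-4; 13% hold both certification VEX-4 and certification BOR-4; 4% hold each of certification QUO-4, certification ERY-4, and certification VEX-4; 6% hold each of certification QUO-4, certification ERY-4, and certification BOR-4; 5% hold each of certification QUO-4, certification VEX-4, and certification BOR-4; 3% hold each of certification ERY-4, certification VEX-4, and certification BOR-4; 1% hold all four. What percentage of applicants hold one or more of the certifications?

91%

P(at least one) = 45 + 42 + 35 + 40 − 17 − 11 − 19 − 11 − 17 − 13 + 4 + 6 + 5 + 3 − 1 = 91%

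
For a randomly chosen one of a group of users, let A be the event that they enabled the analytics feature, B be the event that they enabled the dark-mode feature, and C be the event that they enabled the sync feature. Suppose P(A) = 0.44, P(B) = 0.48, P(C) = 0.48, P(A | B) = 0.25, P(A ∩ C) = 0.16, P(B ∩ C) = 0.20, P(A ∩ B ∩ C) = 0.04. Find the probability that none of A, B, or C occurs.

0.04

P(A ∩ B) = P(B)·P(A|B) = 0.48 × 0.25 = 0.12
By inclusion-exclusion,
P(A ∪ B ∪ C) = 0.44 + 0.48 + 0.48 − 0.12 − 0.16 − 0.20 + 0.04 = 0.96
P(none) = 1 − 0.96 = 0.04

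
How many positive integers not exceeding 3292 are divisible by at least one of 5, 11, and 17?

Inclusion–exclusion gives
658 + 299 + 193 − 59 − 38 − 17 + 3 = 1039

1039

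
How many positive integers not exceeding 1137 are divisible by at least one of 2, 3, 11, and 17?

By inclusion–exclusion:
568 + 379 + 103 + 66 − 189 − 51 − 33 − 34 − 22 − 6 + 17 + 11 + 3 + 2 − 1 = 813

813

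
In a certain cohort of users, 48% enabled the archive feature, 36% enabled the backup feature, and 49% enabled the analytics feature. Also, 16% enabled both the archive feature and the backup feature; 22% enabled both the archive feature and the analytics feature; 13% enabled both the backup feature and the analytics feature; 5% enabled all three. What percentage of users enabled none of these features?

13%

Using inclusion–exclusion:
P(at least one) = 48 + 36 + 49 − 16 − 22 − 13 + 5 = 87%
P(none) = 100% − 87% = 13%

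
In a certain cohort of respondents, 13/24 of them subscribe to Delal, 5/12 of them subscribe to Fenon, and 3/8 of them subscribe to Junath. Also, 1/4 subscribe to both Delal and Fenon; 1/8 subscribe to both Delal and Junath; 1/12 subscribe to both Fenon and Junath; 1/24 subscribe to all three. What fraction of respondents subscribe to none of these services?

Inclusion–exclusion gives
P(≥1) = 13/24 + 5/12 + 3/8 − 1/4 − 1/8 − 1/12 + 1/24 = 11/12
P(none) = 1 − 11/12 = 1/12

1/12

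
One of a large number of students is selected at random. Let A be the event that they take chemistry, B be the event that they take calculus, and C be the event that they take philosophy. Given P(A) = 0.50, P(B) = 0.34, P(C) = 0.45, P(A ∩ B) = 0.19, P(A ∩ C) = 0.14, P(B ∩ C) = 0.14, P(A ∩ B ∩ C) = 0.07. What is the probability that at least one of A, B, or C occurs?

0.89

Using inclusion–exclusion:
P(A ∪ B ∪ C) = 0.50 + 0.34 + 0.45 − 0.19 − 0.14 − 0.14 + 0.07 = 0.89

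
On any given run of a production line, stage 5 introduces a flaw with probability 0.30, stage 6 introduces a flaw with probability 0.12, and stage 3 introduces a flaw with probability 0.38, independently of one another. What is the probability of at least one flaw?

0.61808

Since the events are independent, P(none) is the product of the individual non-occurrence probabilities.
P(none) = (1 − 0.30) × (1 − 0.12) × (1 − 0.38) = 0.70 × 0.88 × 0.62 = 0.38192
P(at least one) = 1 − 0.38192 = 0.61808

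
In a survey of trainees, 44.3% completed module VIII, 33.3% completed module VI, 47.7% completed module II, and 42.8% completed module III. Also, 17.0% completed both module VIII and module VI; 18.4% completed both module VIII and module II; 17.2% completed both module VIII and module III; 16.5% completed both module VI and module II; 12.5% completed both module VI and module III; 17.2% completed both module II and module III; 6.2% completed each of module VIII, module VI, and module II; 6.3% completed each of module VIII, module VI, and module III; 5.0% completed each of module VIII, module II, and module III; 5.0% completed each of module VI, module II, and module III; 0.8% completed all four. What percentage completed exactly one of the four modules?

34.8%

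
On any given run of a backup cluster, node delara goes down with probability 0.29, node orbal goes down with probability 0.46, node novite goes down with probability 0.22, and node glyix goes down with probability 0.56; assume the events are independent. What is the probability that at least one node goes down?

0.86841712

Since the events are independent, P(none) is the product of the individual non-occurrence probabilities.
P(none) = (1 − 0.29) × (1 − 0.46) × (1 − 0.22) × (1 − 0.56) = 0.71 × 0.54 × 0.78 × 0.44 = 0.13158288
P(at least one) = 1 − 0.13158288 = 0.86841712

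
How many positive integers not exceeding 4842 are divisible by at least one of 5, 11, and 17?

1528

By inclusion–exclusion:
floor(4842/5) + floor(4842/11) + floor(4842/17) − floor(4842/55) − floor(4842/85) − floor(4842/187) + floor(4842/935) = 968 + 440 + 284 − 88 − 56 − 25 + 5 = 1528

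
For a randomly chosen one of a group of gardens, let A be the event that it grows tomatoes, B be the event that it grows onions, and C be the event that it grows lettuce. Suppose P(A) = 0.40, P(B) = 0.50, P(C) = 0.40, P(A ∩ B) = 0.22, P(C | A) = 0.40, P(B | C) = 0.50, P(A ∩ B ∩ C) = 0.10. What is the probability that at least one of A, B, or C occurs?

0.82

P(A ∩ C) = P(A)·P(C|A) = 0.40 × 0.40 = 0.16
P(B ∩ C) = P(C)·P(B|C) = 0.40 × 0.50 = 0.20
P(A ∪ B ∪ C) = 0.40 + 0.50 + 0.40 − 0.22 − 0.16 − 0.20 + 0.10 = 0.82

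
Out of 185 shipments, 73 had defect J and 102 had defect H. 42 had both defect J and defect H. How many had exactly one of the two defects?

Using the inclusion–exclusion count for exactly one event:
N(exactly one) = 73 + 102 − 2·42 = 91

91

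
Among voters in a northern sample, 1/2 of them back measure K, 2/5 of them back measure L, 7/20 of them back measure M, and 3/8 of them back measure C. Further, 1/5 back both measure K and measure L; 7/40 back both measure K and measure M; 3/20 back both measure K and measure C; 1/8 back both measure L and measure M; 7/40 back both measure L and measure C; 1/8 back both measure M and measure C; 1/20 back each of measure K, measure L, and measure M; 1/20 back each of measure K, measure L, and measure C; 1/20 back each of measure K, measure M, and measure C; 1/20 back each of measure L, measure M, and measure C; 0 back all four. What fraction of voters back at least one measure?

7/8

By inclusion-exclusion,
P(at least one) = 1/2 + 2/5 + 7/20 + 3/8 − 1/5 − 7/40 − 3/20 − 1/8 − 7/40 − 1/8 + 1/20 + 1/20 + 1/20 + 1/20 − 0 = 7/8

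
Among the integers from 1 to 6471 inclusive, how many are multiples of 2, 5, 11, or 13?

4298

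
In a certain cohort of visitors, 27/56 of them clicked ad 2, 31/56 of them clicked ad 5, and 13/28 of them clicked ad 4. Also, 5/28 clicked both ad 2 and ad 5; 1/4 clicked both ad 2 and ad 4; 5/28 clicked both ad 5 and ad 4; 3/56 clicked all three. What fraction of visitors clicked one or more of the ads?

P(≥1) = 27/56 + 31/56 + 13/28 − 5/28 − 1/4 − 5/28 + 3/56 = 53/56

53/56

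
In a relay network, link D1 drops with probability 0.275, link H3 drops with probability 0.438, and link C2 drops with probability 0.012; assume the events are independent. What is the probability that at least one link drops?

0.5974394

Independence gives P(none) = ∏(1 − pᵢ).
P(none) = (1 − 0.275) × (1 − 0.438) × (1 − 0.012) = 0.725 × 0.562 × 0.988 = 0.4025606
P(at least one) = 1 − 0.4025606 = 0.5974394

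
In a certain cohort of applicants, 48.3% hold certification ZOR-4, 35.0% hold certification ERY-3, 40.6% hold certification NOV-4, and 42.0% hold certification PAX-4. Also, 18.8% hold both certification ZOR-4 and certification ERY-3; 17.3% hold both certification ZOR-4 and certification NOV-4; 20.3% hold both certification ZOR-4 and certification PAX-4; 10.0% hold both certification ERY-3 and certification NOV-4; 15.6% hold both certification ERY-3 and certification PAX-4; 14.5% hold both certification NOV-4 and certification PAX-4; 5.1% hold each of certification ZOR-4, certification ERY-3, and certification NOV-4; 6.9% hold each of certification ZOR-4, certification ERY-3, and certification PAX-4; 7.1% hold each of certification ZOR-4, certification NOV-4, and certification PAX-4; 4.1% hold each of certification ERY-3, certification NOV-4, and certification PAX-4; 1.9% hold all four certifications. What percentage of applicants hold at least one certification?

Using inclusion–exclusion:
P(union) = 48.3 + 35.0 + 40.6 + 42.0 − 18.8 − 17.3 − 20.3 − 10.0 − 15.6 − 14.5 + 5.1 + 6.9 + 7.1 + 4.1 − 1.9 = 90.7%

90.7%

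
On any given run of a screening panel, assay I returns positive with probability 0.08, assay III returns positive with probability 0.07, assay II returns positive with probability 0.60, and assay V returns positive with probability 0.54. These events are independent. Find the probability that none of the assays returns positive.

0.1574304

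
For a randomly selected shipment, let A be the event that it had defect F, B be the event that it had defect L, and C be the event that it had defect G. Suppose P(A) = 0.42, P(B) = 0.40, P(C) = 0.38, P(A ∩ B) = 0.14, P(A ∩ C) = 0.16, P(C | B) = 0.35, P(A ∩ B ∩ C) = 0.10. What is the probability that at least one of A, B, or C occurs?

0.86

P(B ∩ C) = P(B)·P(C|B) = 0.40 × 0.35 = 0.14
P(A ∪ B ∪ C) = 0.42 + 0.40 + 0.38 − 0.14 − 0.16 − 0.14 + 0.10 = 0.86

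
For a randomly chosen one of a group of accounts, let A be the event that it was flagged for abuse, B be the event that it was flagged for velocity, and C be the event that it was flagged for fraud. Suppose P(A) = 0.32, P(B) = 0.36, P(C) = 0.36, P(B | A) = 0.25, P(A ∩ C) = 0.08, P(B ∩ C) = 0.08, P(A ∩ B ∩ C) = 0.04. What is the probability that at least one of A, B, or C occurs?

P(A ∩ B) = P(A)·P(B|A) = 0.32 × 0.25 = 0.08
Apply inclusion-exclusion:
P(A ∪ B ∪ C) = 0.32 + 0.36 + 0.36 − 0.08 − 0.08 − 0.08 + 0.04 = 0.84

0.84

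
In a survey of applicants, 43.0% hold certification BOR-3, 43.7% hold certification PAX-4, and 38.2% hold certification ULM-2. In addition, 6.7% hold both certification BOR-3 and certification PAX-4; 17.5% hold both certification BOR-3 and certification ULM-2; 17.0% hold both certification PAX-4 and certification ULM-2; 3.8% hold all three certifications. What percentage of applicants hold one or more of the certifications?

87.5%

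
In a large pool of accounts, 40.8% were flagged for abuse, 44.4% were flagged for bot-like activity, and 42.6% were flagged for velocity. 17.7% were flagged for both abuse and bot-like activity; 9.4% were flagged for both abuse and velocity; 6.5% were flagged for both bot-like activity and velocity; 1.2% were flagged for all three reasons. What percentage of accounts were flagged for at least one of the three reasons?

95.4%

Apply inclusion-exclusion:
P(≥1) = 40.8 + 44.4 + 42.6 − 17.7 − 9.4 − 6.5 + 1.2 = 95.4%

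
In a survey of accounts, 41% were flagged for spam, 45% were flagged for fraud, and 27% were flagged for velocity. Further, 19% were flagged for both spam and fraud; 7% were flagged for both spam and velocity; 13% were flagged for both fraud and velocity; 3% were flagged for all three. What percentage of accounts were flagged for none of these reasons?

P(≥1) = 41 + 45 + 27 − 19 − 7 − 13 + 3 = 77%
P(none) = 100% − 77% = 23%

23%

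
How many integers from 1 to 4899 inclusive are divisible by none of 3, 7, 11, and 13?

2350

By inclusion–exclusion:
floor(4899/3) + floor(4899/7) + floor(4899/11) + floor(4899/13) − floor(4899/21) − floor(4899/33) − floor(4899/39) − floor(4899/77) − floor(4899/91) − floor(4899/143) + floor(4899/231) + floor(4899/273) + floor(4899/429) + floor(4899/1001) − floor(4899/3003) = 1633 + 699 + 445 + 376 − 233 − 148 − 125 − 63 − 53 − 34 + 21 + 17 + 11 + 4 − 1 = 2549
4899 − 2549 = 2350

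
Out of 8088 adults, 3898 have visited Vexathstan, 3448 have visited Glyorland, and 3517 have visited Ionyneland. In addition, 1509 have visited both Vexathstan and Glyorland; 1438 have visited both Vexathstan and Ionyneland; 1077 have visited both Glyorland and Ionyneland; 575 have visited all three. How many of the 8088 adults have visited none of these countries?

674

Inclusion–exclusion gives
N(≥1) = 3898 + 3448 + 3517 − 1509 − 1438 − 1077 + 575 = 7414
None: 8088 − 7414 = 674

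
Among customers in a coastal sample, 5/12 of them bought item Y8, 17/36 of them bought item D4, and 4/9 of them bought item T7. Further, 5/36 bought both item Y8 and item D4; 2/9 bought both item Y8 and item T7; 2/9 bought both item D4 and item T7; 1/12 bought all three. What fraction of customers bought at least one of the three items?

5/6

P(union) = 5/12 + 17/36 + 4/9 − 5/36 − 2/9 − 2/9 + 1/12 = 5/6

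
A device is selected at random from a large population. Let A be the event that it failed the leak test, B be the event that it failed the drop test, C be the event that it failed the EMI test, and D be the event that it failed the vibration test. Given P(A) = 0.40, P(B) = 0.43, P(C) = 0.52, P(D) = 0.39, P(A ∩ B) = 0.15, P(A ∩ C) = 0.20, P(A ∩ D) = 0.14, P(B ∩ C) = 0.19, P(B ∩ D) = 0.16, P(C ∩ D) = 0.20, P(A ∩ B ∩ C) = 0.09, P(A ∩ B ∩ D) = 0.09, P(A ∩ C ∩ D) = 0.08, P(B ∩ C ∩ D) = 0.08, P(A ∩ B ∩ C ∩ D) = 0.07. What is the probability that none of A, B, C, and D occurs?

0.03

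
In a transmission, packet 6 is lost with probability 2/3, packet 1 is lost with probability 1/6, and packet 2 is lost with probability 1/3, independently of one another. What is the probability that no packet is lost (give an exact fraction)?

P(none) = (1 − 2/3) × (1 − 1/6) × (1 − 1/3) = 1/3 × 5/6 × 2/3 = 5/27

5/27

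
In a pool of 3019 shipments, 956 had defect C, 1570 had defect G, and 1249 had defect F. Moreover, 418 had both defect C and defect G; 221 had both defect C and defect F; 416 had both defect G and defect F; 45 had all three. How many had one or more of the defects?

2765

N(≥1) = 956 + 1570 + 1249 − 418 − 221 − 416 + 45 = 2765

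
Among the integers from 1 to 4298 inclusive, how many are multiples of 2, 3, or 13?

2975

Using inclusion–exclusion:
⌊4298/2⌋ + ⌊4298/3⌋ + ⌊4298/13⌋ − ⌊4298/6⌋ − ⌊4298/26⌋ − ⌊4298/39⌋ + ⌊4298/78⌋ = 2149 + 1432 + 330 − 716 − 165 − 110 + 55 = 2975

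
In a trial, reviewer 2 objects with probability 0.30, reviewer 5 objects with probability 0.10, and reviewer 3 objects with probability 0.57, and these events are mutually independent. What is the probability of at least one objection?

Independence gives P(none) = ∏(1 − pᵢ).
P(none) = (1 − 0.30) × (1 − 0.10) × (1 − 0.57) = 0.70 × 0.90 × 0.43 = 0.2709
P(at least one) = 1 − 0.2709 = 0.7291

0.7291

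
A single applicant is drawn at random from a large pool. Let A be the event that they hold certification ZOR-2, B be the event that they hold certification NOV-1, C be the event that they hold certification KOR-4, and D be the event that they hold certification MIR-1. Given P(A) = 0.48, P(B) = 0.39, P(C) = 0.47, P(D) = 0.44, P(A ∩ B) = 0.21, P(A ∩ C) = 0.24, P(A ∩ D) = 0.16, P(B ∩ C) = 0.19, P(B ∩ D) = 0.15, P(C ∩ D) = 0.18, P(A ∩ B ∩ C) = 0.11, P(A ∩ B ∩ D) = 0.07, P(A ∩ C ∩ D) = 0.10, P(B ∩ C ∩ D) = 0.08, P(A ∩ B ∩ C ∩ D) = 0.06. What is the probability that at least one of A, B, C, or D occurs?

By inclusion-exclusion,
P(A ∪ B ∪ C ∪ D) = 0.48 + 0.39 + 0.47 + 0.44 − 0.21 − 0.24 − 0.16 − 0.19 − 0.15 − 0.18 + 0.11 + 0.07 + 0.10 + 0.08 − 0.06 = 0.95

0.95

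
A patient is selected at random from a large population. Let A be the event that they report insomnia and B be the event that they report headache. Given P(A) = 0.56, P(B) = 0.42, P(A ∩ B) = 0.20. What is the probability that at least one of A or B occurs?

0.78

Inclusion–exclusion gives
P(A ∪ B) = 0.56 + 0.42 − 0.20 = 0.78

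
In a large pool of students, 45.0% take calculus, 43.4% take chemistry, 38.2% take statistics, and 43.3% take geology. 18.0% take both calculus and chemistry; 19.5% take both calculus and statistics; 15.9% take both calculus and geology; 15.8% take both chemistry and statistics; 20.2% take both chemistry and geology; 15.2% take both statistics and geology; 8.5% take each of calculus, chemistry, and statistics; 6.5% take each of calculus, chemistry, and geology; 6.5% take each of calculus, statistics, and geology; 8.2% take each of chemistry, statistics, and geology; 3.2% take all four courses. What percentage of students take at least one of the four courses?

P(at least one) = 45.0 + 43.4 + 38.2 + 43.3 − 18.0 − 19.5 − 15.9 − 15.8 − 20.2 − 15.2 + 8.5 + 6.5 + 6.5 + 8.2 − 3.2 = 91.8%

91.8%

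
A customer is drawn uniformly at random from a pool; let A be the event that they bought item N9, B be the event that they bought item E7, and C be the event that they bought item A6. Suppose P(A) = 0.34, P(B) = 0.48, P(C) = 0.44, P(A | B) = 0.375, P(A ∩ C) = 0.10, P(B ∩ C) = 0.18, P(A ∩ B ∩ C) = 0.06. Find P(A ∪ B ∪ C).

0.86

P(A ∩ B) = P(B)·P(A|B) = 0.48 × 0.375 = 0.18
By inclusion–exclusion:
P(A ∪ B ∪ C) = 0.34 + 0.48 + 0.44 − 0.18 − 0.10 − 0.18 + 0.06 = 0.86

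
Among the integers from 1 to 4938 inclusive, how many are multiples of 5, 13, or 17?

1505

Inclusion–exclusion gives
floor(4938/5) + floor(4938/13) + floor(4938/17) − floor(4938/65) − floor(4938/85) − floor(4938/221) + floor(4938/1105) = 987 + 379 + 290 − 75 − 58 − 22 + 4 = 1505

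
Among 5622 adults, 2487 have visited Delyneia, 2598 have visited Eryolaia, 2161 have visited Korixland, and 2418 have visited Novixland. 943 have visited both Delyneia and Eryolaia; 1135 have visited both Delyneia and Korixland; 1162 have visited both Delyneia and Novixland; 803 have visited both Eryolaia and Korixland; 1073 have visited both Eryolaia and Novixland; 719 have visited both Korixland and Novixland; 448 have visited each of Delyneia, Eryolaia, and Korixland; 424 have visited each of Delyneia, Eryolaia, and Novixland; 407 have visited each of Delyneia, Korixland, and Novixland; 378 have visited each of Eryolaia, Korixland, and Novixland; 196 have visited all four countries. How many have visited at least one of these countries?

5290

N(≥1) = 2487 + 2598 + 2161 + 2418 − 943 − 1135 − 1162 − 803 − 1073 − 719 + 448 + 424 + 407 + 378 − 196 = 5290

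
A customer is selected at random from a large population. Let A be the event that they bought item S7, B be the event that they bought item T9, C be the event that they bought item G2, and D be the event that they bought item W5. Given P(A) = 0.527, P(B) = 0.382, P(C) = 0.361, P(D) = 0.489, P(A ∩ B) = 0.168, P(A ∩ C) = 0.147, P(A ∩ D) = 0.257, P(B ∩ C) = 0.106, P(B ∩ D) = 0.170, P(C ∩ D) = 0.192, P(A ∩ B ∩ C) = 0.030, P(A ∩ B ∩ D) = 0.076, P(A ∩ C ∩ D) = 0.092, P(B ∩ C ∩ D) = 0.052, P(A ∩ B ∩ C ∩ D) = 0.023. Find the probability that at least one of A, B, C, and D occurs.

0.946

P(A ∪ B ∪ C ∪ D) = 0.527 + 0.382 + 0.361 + 0.489 − 0.168 − 0.147 − 0.257 − 0.106 − 0.170 − 0.192 + 0.030 + 0.076 + 0.092 + 0.052 − 0.023 = 0.946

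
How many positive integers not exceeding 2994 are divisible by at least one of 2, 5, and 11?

1905

By inclusion–exclusion:
1497 + 598 + 272 − 299 − 136 − 54 + 27 = 1905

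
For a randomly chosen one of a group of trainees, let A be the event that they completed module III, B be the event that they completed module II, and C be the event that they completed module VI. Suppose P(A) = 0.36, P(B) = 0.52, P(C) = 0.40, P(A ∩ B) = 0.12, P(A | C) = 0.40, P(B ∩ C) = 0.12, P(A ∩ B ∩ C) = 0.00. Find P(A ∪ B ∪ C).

P(A ∩ C) = P(C)·P(A|C) = 0.40 × 0.40 = 0.16
P(A ∪ B ∪ C) = 0.36 + 0.52 + 0.40 − 0.12 − 0.16 − 0.12 + 0.00 = 0.88

0.88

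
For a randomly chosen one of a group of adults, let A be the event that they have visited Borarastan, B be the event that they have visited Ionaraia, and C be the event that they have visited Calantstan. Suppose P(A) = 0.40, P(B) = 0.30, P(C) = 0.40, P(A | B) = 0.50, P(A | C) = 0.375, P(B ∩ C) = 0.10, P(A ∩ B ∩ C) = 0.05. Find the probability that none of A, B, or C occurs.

P(A ∩ B) = P(B)·P(A|B) = 0.30 × 0.50 = 0.15
P(A ∩ C) = P(C)·P(A|C) = 0.40 × 0.375 = 0.15
P(A ∪ B ∪ C) = 0.40 + 0.30 + 0.40 − 0.15 − 0.15 − 0.10 + 0.05 = 0.75
P(none) = 1 − 0.75 = 0.25

0.25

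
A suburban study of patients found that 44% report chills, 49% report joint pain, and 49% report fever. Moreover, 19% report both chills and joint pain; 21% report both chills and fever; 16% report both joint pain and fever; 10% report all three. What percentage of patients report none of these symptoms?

P(≥1) = 44 + 49 + 49 − 19 − 21 − 16 + 10 = 96%
P(none) = 100% − 96% = 4%

4%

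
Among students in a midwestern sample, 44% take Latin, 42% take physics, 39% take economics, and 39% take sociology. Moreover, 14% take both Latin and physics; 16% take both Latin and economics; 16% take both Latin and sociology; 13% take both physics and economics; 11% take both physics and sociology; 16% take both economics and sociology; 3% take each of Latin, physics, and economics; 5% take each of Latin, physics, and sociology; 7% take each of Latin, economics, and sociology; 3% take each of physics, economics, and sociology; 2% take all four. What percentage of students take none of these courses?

6%

By inclusion–exclusion:
P(≥1) = 44 + 42 + 39 + 39 − 14 − 16 − 16 − 13 − 11 − 16 + 3 + 5 + 7 + 3 − 2 = 94%
P(none) = 100% − 94% = 6%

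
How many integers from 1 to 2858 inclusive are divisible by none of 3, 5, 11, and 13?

⌊2858/3⌋ + ⌊2858/5⌋ + ⌊2858/11⌋ + ⌊2858/13⌋ − ⌊2858/15⌋ − ⌊2858/33⌋ − ⌊2858/39⌋ − ⌊2858/55⌋ − ⌊2858/65⌋ − ⌊2858/143⌋ + ⌊2858/165⌋ + ⌊2858/195⌋ + ⌊2858/429⌋ + ⌊2858/715⌋ − ⌊2858/2145⌋ = 952 + 571 + 259 + 219 − 190 − 86 − 73 − 51 − 43 − 19 + 17 + 14 + 6 + 3 − 1 = 1578
2858 − 1578 = 1280

1280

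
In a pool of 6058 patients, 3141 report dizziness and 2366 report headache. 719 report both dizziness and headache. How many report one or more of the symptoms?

4788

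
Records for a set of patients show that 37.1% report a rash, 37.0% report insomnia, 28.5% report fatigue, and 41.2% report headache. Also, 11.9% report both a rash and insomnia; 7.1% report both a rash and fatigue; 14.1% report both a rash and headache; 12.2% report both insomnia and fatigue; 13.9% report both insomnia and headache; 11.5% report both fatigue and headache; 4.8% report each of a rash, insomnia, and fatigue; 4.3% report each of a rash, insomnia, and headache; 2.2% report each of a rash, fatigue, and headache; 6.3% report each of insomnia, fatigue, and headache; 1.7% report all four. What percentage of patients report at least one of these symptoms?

Using inclusion–exclusion:
P(at least one) = 37.1 + 37.0 + 28.5 + 41.2 − 11.9 − 7.1 − 14.1 − 12.2 − 13.9 − 11.5 + 4.8 + 4.3 + 2.2 + 6.3 − 1.7 = 89.0%

89.0%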